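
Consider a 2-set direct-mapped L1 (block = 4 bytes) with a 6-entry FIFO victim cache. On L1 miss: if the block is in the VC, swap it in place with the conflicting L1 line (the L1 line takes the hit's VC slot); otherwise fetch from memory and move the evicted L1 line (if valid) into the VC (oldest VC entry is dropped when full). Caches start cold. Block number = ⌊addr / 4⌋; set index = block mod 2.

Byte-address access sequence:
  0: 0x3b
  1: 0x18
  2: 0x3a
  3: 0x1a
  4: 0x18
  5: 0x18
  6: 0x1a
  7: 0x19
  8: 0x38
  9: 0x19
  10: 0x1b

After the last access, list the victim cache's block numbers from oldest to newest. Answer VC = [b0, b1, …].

0: 0x3b (blk 14, set 0) → MISS  vc=[]
1: 0x18 (blk 6, set 0) → MISS  vc=[14]
2: 0x3a (blk 14, set 0) → VC-HIT  vc=[6]
3: 0x1a (blk 6, set 0) → VC-HIT  vc=[14]
4: 0x18 (blk 6, set 0) → L1-HIT  vc=[14]
5: 0x18 (blk 6, set 0) → L1-HIT  vc=[14]
6: 0x1a (blk 6, set 0) → L1-HIT  vc=[14]
7: 0x19 (blk 6, set 0) → L1-HIT  vc=[14]
8: 0x38 (blk 14, set 0) → VC-HIT  vc=[6]
9: 0x19 (blk 6, set 0) → VC-HIT  vc=[14]
10: 0x1b (blk 6, set 0) → L1-HIT  vc=[14]

VC = [14]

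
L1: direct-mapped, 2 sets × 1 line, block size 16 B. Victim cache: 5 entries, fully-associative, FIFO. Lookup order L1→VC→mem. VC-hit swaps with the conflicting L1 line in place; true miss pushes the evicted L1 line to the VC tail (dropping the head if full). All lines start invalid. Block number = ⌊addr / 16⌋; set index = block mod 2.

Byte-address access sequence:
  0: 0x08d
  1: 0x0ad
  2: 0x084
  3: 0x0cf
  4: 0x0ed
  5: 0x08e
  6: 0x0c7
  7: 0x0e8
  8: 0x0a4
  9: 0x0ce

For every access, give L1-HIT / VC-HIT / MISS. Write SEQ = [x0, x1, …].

SEQ = [MISS, MISS, VC-HIT, MISS, MISS, VC-HIT, VC-HIT, VC-HIT, VC-HIT, VC-HIT]

0: 0x8d (blk 8, set 0) → MISS  vc=[]
1: 0xad (blk 10, set 0) → MISS  vc=[8]
2: 0x84 (blk 8, set 0) → VC-HIT  vc=[10]
3: 0xcf (blk 12, set 0) → MISS  vc=[10, 8]
4: 0xed (blk 14, set 0) → MISS  vc=[10, 8, 12]
5: 0x8e (blk 8, set 0) → VC-HIT  vc=[10, 14, 12]
6: 0xc7 (blk 12, set 0) → VC-HIT  vc=[10, 14, 8]
7: 0xe8 (blk 14, set 0) → VC-HIT  vc=[10, 12, 8]
8: 0xa4 (blk 10, set 0) → VC-HIT  vc=[14, 12, 8]
9: 0xce (blk 12, set 0) → VC-HIT  vc=[14, 10, 8]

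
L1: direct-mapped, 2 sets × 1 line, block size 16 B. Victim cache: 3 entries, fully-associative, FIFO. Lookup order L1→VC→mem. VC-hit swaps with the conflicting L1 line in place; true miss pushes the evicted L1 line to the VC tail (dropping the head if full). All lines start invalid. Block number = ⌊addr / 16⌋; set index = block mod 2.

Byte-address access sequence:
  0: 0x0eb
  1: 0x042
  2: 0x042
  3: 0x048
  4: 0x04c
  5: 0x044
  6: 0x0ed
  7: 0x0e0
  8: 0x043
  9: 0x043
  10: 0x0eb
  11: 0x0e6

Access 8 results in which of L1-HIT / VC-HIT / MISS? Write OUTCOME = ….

#0 0xeb→b14/s0 MISS; vc=[]
#1 0x42→b4/s0 MISS; vc=[14]
#2 0x42→b4/s0 L1-HIT; vc=[14]
#3 0x48→b4/s0 L1-HIT; vc=[14]
#4 0x4c→b4/s0 L1-HIT; vc=[14]
#5 0x44→b4/s0 L1-HIT; vc=[14]
#6 0xed→b14/s0 VC-HIT; vc=[4]
#7 0xe0→b14/s0 L1-HIT; vc=[4]
#8 0x43→b4/s0 VC-HIT; vc=[14]
#9 0x43→b4/s0 L1-HIT; vc=[14]
#10 0xeb→b14/s0 VC-HIT; vc=[4]
#11 0xe6→b14/s0 L1-HIT; vc=[4]

OUTCOME = VC-HIT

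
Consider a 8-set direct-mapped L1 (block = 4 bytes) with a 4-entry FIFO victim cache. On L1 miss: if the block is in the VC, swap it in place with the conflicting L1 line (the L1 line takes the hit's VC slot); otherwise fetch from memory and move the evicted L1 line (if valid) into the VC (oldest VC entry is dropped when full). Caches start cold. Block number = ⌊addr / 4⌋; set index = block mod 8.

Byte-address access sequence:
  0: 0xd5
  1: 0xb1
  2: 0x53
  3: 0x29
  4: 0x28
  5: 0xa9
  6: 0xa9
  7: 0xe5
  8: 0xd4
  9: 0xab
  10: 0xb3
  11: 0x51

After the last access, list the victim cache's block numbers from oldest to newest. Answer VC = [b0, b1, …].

#0 0xd5→b53/s5 MISS; vc=[]
#1 0xb1→b44/s4 MISS; vc=[]
#2 0x53→b20/s4 MISS; vc=[44]
#3 0x29→b10/s2 MISS; vc=[44]
#4 0x28→b10/s2 L1-HIT; vc=[44]
#5 0xa9→b42/s2 MISS; vc=[44,10]
#6 0xa9→b42/s2 L1-HIT; vc=[44,10]
#7 0xe5→b57/s1 MISS; vc=[44,10]
#8 0xd4→b53/s5 L1-HIT; vc=[44,10]
#9 0xab→b42/s2 L1-HIT; vc=[44,10]
#10 0xb3→b44/s4 VC-HIT; vc=[20,10]
#11 0x51→b20/s4 VC-HIT; vc=[44,10]

VC = [44, 10]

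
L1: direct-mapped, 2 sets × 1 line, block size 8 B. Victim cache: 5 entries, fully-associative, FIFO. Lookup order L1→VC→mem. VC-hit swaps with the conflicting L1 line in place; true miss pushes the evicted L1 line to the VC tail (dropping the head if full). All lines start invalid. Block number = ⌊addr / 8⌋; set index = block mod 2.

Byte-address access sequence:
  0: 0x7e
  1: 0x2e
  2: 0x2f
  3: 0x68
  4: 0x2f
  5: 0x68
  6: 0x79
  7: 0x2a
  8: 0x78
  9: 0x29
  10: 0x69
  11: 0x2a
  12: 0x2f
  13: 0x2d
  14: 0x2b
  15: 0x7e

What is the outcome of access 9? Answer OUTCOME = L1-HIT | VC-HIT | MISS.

0: 0x7e (blk 15, set 1) → MISS  vc=[]
1: 0x2e (blk 5, set 1) → MISS  vc=[15]
2: 0x2f (blk 5, set 1) → L1-HIT  vc=[15]
3: 0x68 (blk 13, set 1) → MISS  vc=[15, 5]
4: 0x2f (blk 5, set 1) → VC-HIT  vc=[15, 13]
5: 0x68 (blk 13, set 1) → VC-HIT  vc=[15, 5]
6: 0x79 (blk 15, set 1) → VC-HIT  vc=[13, 5]
7: 0x2a (blk 5, set 1) → VC-HIT  vc=[13, 15]
8: 0x78 (blk 15, set 1) → VC-HIT  vc=[13, 5]
9: 0x29 (blk 5, set 1) → VC-HIT  vc=[13, 15]
10: 0x69 (blk 13, set 1) → VC-HIT  vc=[5, 15]
11: 0x2a (blk 5, set 1) → VC-HIT  vc=[13, 15]
12: 0x2f (blk 5, set 1) → L1-HIT  vc=[13, 15]
13: 0x2d (blk 5, set 1) → L1-HIT  vc=[13, 15]
14: 0x2b (blk 5, set 1) → L1-HIT  vc=[13, 15]
15: 0x7e (blk 15, set 1) → VC-HIT  vc=[13, 5]

OUTCOME = VC-HIT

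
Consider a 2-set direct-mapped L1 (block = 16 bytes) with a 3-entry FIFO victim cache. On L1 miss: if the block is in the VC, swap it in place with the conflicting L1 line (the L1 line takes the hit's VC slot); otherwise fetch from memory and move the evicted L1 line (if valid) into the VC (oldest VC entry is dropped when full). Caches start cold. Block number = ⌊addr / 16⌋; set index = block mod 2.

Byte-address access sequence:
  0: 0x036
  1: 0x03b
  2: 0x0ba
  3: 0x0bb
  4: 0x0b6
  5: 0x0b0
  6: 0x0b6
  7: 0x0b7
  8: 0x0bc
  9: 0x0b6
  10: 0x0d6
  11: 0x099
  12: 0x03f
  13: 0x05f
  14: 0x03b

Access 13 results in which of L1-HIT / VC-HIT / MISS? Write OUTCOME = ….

OUTCOME = MISS

#0 0x36→b3/s1 MISS; vc=[]
#1 0x3b→b3/s1 L1-HIT; vc=[]
#2 0xba→b11/s1 MISS; vc=[3]
#3 0xbb→b11/s1 L1-HIT; vc=[3]
#4 0xb6→b11/s1 L1-HIT; vc=[3]
#5 0xb0→b11/s1 L1-HIT; vc=[3]
#6 0xb6→b11/s1 L1-HIT; vc=[3]
#7 0xb7→b11/s1 L1-HIT; vc=[3]
#8 0xbc→b11/s1 L1-HIT; vc=[3]
#9 0xb6→b11/s1 L1-HIT; vc=[3]
#10 0xd6→b13/s1 MISS; vc=[3,11]
#11 0x99→b9/s1 MISS; vc=[3,11,13]
#12 0x3f→b3/s1 VC-HIT; vc=[9,11,13]
#13 0x5f→b5/s1 MISS; vc=[11,13,3]
#14 0x3b→b3/s1 VC-HIT; vc=[11,13,5]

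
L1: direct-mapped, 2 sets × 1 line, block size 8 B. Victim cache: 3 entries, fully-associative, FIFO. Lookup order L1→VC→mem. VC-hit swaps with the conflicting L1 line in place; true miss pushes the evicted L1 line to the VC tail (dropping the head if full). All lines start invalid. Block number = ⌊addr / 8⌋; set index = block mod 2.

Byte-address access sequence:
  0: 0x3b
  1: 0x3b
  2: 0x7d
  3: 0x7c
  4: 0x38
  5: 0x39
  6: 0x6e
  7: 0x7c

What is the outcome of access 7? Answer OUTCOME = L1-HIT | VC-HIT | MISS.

  [0] addr=0x3b blk=7 s=1: MISS | VC []
  [1] addr=0x3b blk=7 s=1: L1-HIT | VC []
  [2] addr=0x7d blk=15 s=1: MISS | VC [7]
  [3] addr=0x7c blk=15 s=1: L1-HIT | VC [7]
  [4] addr=0x38 blk=7 s=1: VC-HIT | VC [15]
  [5] addr=0x39 blk=7 s=1: L1-HIT | VC [15]
  [6] addr=0x6e blk=13 s=1: MISS | VC [15, 7]
  [7] addr=0x7c blk=15 s=1: VC-HIT | VC [13, 7]

OUTCOME = VC-HIT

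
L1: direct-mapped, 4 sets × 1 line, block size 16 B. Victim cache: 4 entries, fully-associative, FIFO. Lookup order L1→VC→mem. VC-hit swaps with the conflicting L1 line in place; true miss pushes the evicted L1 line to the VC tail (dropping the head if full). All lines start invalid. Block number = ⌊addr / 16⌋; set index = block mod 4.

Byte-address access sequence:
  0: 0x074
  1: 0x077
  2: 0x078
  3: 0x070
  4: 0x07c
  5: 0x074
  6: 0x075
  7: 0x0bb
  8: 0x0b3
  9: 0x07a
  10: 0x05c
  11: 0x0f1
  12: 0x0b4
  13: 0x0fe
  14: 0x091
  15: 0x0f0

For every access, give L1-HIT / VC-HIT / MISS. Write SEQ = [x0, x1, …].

SEQ = [MISS, L1-HIT, L1-HIT, L1-HIT, L1-HIT, L1-HIT, L1-HIT, MISS, L1-HIT, VC-HIT, MISS, MISS, VC-HIT, VC-HIT, MISS, L1-HIT]

0: 0x74 (blk 7, set 3) → MISS  vc=[]
1: 0x77 (blk 7, set 3) → L1-HIT  vc=[]
2: 0x78 (blk 7, set 3) → L1-HIT  vc=[]
3: 0x70 (blk 7, set 3) → L1-HIT  vc=[]
4: 0x7c (blk 7, set 3) → L1-HIT  vc=[]
5: 0x74 (blk 7, set 3) → L1-HIT  vc=[]
6: 0x75 (blk 7, set 3) → L1-HIT  vc=[]
7: 0xbb (blk 11, set 3) → MISS  vc=[7]
8: 0xb3 (blk 11, set 3) → L1-HIT  vc=[7]
9: 0x7a (blk 7, set 3) → VC-HIT  vc=[11]
10: 0x5c (blk 5, set 1) → MISS  vc=[11]
11: 0xf1 (blk 15, set 3) → MISS  vc=[11, 7]
12: 0xb4 (blk 11, set 3) → VC-HIT  vc=[15, 7]
13: 0xfe (blk 15, set 3) → VC-HIT  vc=[11, 7]
14: 0x91 (blk 9, set 1) → MISS  vc=[11, 7, 5]
15: 0xf0 (blk 15, set 3) → L1-HIT  vc=[11, 7, 5]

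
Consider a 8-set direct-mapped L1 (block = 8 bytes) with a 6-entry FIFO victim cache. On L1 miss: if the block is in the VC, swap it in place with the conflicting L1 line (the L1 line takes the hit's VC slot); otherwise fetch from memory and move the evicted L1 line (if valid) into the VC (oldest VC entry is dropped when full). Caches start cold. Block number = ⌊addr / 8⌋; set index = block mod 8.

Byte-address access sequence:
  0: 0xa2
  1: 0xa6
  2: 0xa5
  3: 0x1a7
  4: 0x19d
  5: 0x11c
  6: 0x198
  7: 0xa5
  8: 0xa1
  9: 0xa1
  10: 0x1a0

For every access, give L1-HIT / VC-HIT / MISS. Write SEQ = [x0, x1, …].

  [0] addr=0xa2 blk=20 s=4: MISS | VC []
  [1] addr=0xa6 blk=20 s=4: L1-HIT | VC []
  [2] addr=0xa5 blk=20 s=4: L1-HIT | VC []
  [3] addr=0x1a7 blk=52 s=4: MISS | VC [20]
  [4] addr=0x19d blk=51 s=3: MISS | VC [20]
  [5] addr=0x11c blk=35 s=3: MISS | VC [20, 51]
  [6] addr=0x198 blk=51 s=3: VC-HIT | VC [20, 35]
  [7] addr=0xa5 blk=20 s=4: VC-HIT | VC [52, 35]
  [8] addr=0xa1 blk=20 s=4: L1-HIT | VC [52, 35]
  [9] addr=0xa1 blk=20 s=4: L1-HIT | VC [52, 35]
  [10] addr=0x1a0 blk=52 s=4: VC-HIT | VC [20, 35]

SEQ = [MISS, L1-HIT, L1-HIT, MISS, MISS, MISS, VC-HIT, VC-HIT, L1-HIT, L1-HIT, VC-HIT]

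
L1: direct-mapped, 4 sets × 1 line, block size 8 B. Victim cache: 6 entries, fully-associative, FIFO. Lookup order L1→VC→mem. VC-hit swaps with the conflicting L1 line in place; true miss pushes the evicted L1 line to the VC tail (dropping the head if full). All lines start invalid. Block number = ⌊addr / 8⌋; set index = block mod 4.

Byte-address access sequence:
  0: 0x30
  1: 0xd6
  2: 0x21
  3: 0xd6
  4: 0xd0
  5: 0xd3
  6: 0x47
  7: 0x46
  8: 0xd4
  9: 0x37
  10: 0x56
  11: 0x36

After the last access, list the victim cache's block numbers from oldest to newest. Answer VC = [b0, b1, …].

  [0] addr=0x30 blk=6 s=2: MISS | VC []
  [1] addr=0xd6 blk=26 s=2: MISS | VC [6]
  [2] addr=0x21 blk=4 s=0: MISS | VC [6]
  [3] addr=0xd6 blk=26 s=2: L1-HIT | VC [6]
  [4] addr=0xd0 blk=26 s=2: L1-HIT | VC [6]
  [5] addr=0xd3 blk=26 s=2: L1-HIT | VC [6]
  [6] addr=0x47 blk=8 s=0: MISS | VC [6, 4]
  [7] addr=0x46 blk=8 s=0: L1-HIT | VC [6, 4]
  [8] addr=0xd4 blk=26 s=2: L1-HIT | VC [6, 4]
  [9] addr=0x37 blk=6 s=2: VC-HIT | VC [26, 4]
  [10] addr=0x56 blk=10 s=2: MISS | VC [26, 4, 6]
  [11] addr=0x36 blk=6 s=2: VC-HIT | VC [26, 4, 10]

VC = [26, 4, 10]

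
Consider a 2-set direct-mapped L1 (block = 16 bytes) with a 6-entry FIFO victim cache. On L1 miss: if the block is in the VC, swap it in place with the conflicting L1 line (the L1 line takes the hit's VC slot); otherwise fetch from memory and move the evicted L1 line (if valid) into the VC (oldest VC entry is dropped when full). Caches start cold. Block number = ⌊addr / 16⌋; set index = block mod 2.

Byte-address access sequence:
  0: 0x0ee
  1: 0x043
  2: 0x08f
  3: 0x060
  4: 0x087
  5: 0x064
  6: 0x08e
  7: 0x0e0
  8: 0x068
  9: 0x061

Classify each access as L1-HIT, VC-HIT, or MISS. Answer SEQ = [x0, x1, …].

SEQ = [MISS, MISS, MISS, MISS, VC-HIT, VC-HIT, VC-HIT, VC-HIT, VC-HIT, L1-HIT]

0: 0xee (blk 14, set 0) → MISS  vc=[]
1: 0x43 (blk 4, set 0) → MISS  vc=[14]
2: 0x8f (blk 8, set 0) → MISS  vc=[14, 4]
3: 0x60 (blk 6, set 0) → MISS  vc=[14, 4, 8]
4: 0x87 (blk 8, set 0) → VC-HIT  vc=[14, 4, 6]
5: 0x64 (blk 6, set 0) → VC-HIT  vc=[14, 4, 8]
6: 0x8e (blk 8, set 0) → VC-HIT  vc=[14, 4, 6]
7: 0xe0 (blk 14, set 0) → VC-HIT  vc=[8, 4, 6]
8: 0x68 (blk 6, set 0) → VC-HIT  vc=[8, 4, 14]
9: 0x61 (blk 6, set 0) → L1-HIT  vc=[8, 4, 14]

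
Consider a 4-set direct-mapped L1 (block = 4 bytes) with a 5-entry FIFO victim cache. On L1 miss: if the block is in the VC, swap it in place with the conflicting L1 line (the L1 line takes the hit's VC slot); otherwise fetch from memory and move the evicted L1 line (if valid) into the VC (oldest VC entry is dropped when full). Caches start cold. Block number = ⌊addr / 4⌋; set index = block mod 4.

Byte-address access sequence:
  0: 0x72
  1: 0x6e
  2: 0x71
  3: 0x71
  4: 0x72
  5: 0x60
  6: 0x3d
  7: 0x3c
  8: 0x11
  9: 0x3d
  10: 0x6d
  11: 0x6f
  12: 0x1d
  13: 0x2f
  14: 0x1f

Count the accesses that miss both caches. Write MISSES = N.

#0 0x72→b28/s0 MISS; vc=[]
#1 0x6e→b27/s3 MISS; vc=[]
#2 0x71→b28/s0 L1-HIT; vc=[]
#3 0x71→b28/s0 L1-HIT; vc=[]
#4 0x72→b28/s0 L1-HIT; vc=[]
#5 0x60→b24/s0 MISS; vc=[28]
#6 0x3d→b15/s3 MISS; vc=[28,27]
#7 0x3c→b15/s3 L1-HIT; vc=[28,27]
#8 0x11→b4/s0 MISS; vc=[28,27,24]
#9 0x3d→b15/s3 L1-HIT; vc=[28,27,24]
#10 0x6d→b27/s3 VC-HIT; vc=[28,15,24]
#11 0x6f→b27/s3 L1-HIT; vc=[28,15,24]
#12 0x1d→b7/s3 MISS; vc=[28,15,24,27]
#13 0x2f→b11/s3 MISS; vc=[28,15,24,27,7]
#14 0x1f→b7/s3 VC-HIT; vc=[28,15,24,27,11]

MISSES = 7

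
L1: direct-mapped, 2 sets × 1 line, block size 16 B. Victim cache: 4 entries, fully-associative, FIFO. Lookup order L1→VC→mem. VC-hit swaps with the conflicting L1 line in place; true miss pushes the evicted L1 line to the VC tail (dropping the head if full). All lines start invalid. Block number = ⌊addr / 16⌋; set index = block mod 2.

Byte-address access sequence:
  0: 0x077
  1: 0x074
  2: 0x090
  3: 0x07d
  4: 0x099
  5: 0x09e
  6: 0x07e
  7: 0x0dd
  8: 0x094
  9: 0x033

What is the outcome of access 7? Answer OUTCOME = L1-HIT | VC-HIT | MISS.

  [0] addr=0x77 blk=7 s=1: MISS | VC []
  [1] addr=0x74 blk=7 s=1: L1-HIT | VC []
  [2] addr=0x90 blk=9 s=1: MISS | VC [7]
  [3] addr=0x7d blk=7 s=1: VC-HIT | VC [9]
  [4] addr=0x99 blk=9 s=1: VC-HIT | VC [7]
  [5] addr=0x9e blk=9 s=1: L1-HIT | VC [7]
  [6] addr=0x7e blk=7 s=1: VC-HIT | VC [9]
  [7] addr=0xdd blk=13 s=1: MISS | VC [9, 7]
  [8] addr=0x94 blk=9 s=1: VC-HIT | VC [13, 7]
  [9] addr=0x33 blk=3 s=1: MISS | VC [13, 7, 9]

OUTCOME = MISS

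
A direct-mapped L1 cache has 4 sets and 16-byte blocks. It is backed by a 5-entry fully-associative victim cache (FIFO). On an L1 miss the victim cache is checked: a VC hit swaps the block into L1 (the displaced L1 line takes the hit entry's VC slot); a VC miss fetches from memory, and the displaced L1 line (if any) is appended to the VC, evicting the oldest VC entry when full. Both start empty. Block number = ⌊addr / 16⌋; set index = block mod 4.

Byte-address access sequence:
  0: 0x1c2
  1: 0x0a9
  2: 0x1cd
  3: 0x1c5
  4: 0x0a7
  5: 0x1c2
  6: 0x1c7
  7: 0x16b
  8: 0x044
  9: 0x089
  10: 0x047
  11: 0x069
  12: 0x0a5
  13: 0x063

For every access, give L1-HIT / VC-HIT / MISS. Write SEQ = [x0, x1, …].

  [0] addr=0x1c2 blk=28 s=0: MISS | VC []
  [1] addr=0xa9 blk=10 s=2: MISS | VC []
  [2] addr=0x1cd blk=28 s=0: L1-HIT | VC []
  [3] addr=0x1c5 blk=28 s=0: L1-HIT | VC []
  [4] addr=0xa7 blk=10 s=2: L1-HIT | VC []
  [5] addr=0x1c2 blk=28 s=0: L1-HIT | VC []
  [6] addr=0x1c7 blk=28 s=0: L1-HIT | VC []
  [7] addr=0x16b blk=22 s=2: MISS | VC [10]
  [8] addr=0x44 blk=4 s=0: MISS | VC [10, 28]
  [9] addr=0x89 blk=8 s=0: MISS | VC [10, 28, 4]
  [10] addr=0x47 blk=4 s=0: VC-HIT | VC [10, 28, 8]
  [11] addr=0x69 blk=6 s=2: MISS | VC [10, 28, 8, 22]
  [12] addr=0xa5 blk=10 s=2: VC-HIT | VC [6, 28, 8, 22]
  [13] addr=0x63 blk=6 s=2: VC-HIT | VC [10, 28, 8, 22]

SEQ = [MISS, MISS, L1-HIT, L1-HIT, L1-HIT, L1-HIT, L1-HIT, MISS, MISS, MISS, VC-HIT, MISS, VC-HIT, VC-HIT]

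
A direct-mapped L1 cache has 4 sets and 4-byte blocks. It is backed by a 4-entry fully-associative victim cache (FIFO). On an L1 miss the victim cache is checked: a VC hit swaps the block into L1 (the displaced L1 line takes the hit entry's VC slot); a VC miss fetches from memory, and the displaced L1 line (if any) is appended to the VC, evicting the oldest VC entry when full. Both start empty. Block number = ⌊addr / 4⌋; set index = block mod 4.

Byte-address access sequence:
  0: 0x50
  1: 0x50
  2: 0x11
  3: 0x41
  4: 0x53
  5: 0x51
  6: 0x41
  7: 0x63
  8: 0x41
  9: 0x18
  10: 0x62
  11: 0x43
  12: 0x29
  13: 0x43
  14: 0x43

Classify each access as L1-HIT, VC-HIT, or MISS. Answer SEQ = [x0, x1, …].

#0 0x50→b20/s0 MISS; vc=[]
#1 0x50→b20/s0 L1-HIT; vc=[]
#2 0x11→b4/s0 MISS; vc=[20]
#3 0x41→b16/s0 MISS; vc=[20,4]
#4 0x53→b20/s0 VC-HIT; vc=[16,4]
#5 0x51→b20/s0 L1-HIT; vc=[16,4]
#6 0x41→b16/s0 VC-HIT; vc=[20,4]
#7 0x63→b24/s0 MISS; vc=[20,4,16]
#8 0x41→b16/s0 VC-HIT; vc=[20,4,24]
#9 0x18→b6/s2 MISS; vc=[20,4,24]
#10 0x62→b24/s0 VC-HIT; vc=[20,4,16]
#11 0x43→b16/s0 VC-HIT; vc=[20,4,24]
#12 0x29→b10/s2 MISS; vc=[20,4,24,6]
#13 0x43→b16/s0 L1-HIT; vc=[20,4,24,6]
#14 0x43→b16/s0 L1-HIT; vc=[20,4,24,6]

SEQ = [MISS, L1-HIT, MISS, MISS, VC-HIT, L1-HIT, VC-HIT, MISS, VC-HIT, MISS, VC-HIT, VC-HIT, MISS, L1-HIT, L1-HIT]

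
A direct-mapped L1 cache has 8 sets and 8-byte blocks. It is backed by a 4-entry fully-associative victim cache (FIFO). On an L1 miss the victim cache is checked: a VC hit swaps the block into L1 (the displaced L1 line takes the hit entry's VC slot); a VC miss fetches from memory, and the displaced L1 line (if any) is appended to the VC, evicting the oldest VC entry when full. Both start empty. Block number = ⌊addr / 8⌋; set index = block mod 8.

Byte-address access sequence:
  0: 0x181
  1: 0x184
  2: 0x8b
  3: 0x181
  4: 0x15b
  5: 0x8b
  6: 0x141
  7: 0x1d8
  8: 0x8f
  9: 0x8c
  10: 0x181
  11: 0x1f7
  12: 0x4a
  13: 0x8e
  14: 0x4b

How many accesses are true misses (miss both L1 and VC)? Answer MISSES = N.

#0 0x181→b48/s0 MISS; vc=[]
#1 0x184→b48/s0 L1-HIT; vc=[]
#2 0x8b→b17/s1 MISS; vc=[]
#3 0x181→b48/s0 L1-HIT; vc=[]
#4 0x15b→b43/s3 MISS; vc=[]
#5 0x8b→b17/s1 L1-HIT; vc=[]
#6 0x141→b40/s0 MISS; vc=[48]
#7 0x1d8→b59/s3 MISS; vc=[48,43]
#8 0x8f→b17/s1 L1-HIT; vc=[48,43]
#9 0x8c→b17/s1 L1-HIT; vc=[48,43]
#10 0x181→b48/s0 VC-HIT; vc=[40,43]
#11 0x1f7→b62/s6 MISS; vc=[40,43]
#12 0x4a→b9/s1 MISS; vc=[40,43,17]
#13 0x8e→b17/s1 VC-HIT; vc=[40,43,9]
#14 0x4b→b9/s1 VC-HIT; vc=[40,43,17]

MISSES = 7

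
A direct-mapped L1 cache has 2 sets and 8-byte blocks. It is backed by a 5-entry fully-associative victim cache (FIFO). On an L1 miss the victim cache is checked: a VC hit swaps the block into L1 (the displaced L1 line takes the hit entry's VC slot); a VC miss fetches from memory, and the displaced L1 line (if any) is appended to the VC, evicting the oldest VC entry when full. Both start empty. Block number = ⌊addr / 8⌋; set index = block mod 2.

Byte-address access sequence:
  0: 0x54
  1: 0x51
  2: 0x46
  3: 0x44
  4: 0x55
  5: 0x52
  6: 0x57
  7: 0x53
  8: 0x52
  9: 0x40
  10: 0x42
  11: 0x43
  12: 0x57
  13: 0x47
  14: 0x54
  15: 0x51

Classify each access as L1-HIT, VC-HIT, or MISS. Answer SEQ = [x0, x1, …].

SEQ = [MISS, L1-HIT, MISS, L1-HIT, VC-HIT, L1-HIT, L1-HIT, L1-HIT, L1-HIT, VC-HIT, L1-HIT, L1-HIT, VC-HIT, VC-HIT, VC-HIT, L1-HIT]

#0 0x54→b10/s0 MISS; vc=[]
#1 0x51→b10/s0 L1-HIT; vc=[]
#2 0x46→b8/s0 MISS; vc=[10]
#3 0x44→b8/s0 L1-HIT; vc=[10]
#4 0x55→b10/s0 VC-HIT; vc=[8]
#5 0x52→b10/s0 L1-HIT; vc=[8]
#6 0x57→b10/s0 L1-HIT; vc=[8]
#7 0x53→b10/s0 L1-HIT; vc=[8]
#8 0x52→b10/s0 L1-HIT; vc=[8]
#9 0x40→b8/s0 VC-HIT; vc=[10]
#10 0x42→b8/s0 L1-HIT; vc=[10]
#11 0x43→b8/s0 L1-HIT; vc=[10]
#12 0x57→b10/s0 VC-HIT; vc=[8]
#13 0x47→b8/s0 VC-HIT; vc=[10]
#14 0x54→b10/s0 VC-HIT; vc=[8]
#15 0x51→b10/s0 L1-HIT; vc=[8]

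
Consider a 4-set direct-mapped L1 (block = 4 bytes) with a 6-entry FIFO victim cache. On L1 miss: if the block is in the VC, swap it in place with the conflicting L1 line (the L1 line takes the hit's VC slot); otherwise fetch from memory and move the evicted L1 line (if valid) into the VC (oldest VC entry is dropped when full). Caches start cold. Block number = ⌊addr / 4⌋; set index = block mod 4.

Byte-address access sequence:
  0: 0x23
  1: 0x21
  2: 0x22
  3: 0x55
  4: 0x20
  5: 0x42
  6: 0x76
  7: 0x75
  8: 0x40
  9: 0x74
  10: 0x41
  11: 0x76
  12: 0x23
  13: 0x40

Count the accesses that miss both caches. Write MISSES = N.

#0 0x23→b8/s0 MISS; vc=[]
#1 0x21→b8/s0 L1-HIT; vc=[]
#2 0x22→b8/s0 L1-HIT; vc=[]
#3 0x55→b21/s1 MISS; vc=[]
#4 0x20→b8/s0 L1-HIT; vc=[]
#5 0x42→b16/s0 MISS; vc=[8]
#6 0x76→b29/s1 MISS; vc=[8,21]
#7 0x75→b29/s1 L1-HIT; vc=[8,21]
#8 0x40→b16/s0 L1-HIT; vc=[8,21]
#9 0x74→b29/s1 L1-HIT; vc=[8,21]
#10 0x41→b16/s0 L1-HIT; vc=[8,21]
#11 0x76→b29/s1 L1-HIT; vc=[8,21]
#12 0x23→b8/s0 VC-HIT; vc=[16,21]
#13 0x40→b16/s0 VC-HIT; vc=[8,21]

MISSES = 4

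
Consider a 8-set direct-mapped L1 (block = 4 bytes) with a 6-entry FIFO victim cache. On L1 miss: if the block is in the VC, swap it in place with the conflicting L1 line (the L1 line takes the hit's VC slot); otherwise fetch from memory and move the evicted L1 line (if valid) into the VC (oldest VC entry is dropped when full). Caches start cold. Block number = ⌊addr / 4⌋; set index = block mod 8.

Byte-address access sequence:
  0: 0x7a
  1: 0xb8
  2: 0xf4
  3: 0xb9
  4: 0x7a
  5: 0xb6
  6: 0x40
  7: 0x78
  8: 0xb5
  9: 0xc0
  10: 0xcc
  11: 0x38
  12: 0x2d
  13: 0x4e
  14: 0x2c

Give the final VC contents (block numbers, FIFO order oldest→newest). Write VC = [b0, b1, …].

VC = [46, 61, 16, 30, 51, 19]

#0 0x7a→b30/s6 MISS; vc=[]
#1 0xb8→b46/s6 MISS; vc=[30]
#2 0xf4→b61/s5 MISS; vc=[30]
#3 0xb9→b46/s6 L1-HIT; vc=[30]
#4 0x7a→b30/s6 VC-HIT; vc=[46]
#5 0xb6→b45/s5 MISS; vc=[46,61]
#6 0x40→b16/s0 MISS; vc=[46,61]
#7 0x78→b30/s6 L1-HIT; vc=[46,61]
#8 0xb5→b45/s5 L1-HIT; vc=[46,61]
#9 0xc0→b48/s0 MISS; vc=[46,61,16]
#10 0xcc→b51/s3 MISS; vc=[46,61,16]
#11 0x38→b14/s6 MISS; vc=[46,61,16,30]
#12 0x2d→b11/s3 MISS; vc=[46,61,16,30,51]
#13 0x4e→b19/s3 MISS; vc=[46,61,16,30,51,11]
#14 0x2c→b11/s3 VC-HIT; vc=[46,61,16,30,51,19]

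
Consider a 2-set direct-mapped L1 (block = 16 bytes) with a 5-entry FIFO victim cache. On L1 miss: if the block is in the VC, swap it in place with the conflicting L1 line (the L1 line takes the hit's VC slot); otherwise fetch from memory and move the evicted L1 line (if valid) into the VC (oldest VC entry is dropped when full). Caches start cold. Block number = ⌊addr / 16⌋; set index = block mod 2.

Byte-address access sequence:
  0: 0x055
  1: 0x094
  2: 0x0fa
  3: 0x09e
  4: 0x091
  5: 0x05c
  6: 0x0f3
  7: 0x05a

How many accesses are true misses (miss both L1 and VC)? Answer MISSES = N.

MISSES = 3

  [0] addr=0x55 blk=5 s=1: MISS | VC []
  [1] addr=0x94 blk=9 s=1: MISS | VC [5]
  [2] addr=0xfa blk=15 s=1: MISS | VC [5, 9]
  [3] addr=0x9e blk=9 s=1: VC-HIT | VC [5, 15]
  [4] addr=0x91 blk=9 s=1: L1-HIT | VC [5, 15]
  [5] addr=0x5c blk=5 s=1: VC-HIT | VC [9, 15]
  [6] addr=0xf3 blk=15 s=1: VC-HIT | VC [9, 5]
  [7] addr=0x5a blk=5 s=1: VC-HIT | VC [9, 15]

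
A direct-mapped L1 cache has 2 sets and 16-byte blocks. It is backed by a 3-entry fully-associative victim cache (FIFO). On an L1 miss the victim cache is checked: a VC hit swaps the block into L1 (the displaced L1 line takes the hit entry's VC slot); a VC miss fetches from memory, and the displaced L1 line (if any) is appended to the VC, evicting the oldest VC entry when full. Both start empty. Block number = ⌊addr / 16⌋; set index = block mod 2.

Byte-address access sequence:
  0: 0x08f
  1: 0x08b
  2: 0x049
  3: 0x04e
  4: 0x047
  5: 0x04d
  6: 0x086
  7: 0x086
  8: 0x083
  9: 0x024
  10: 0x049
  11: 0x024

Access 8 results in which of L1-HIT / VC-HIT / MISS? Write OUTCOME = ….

  [0] addr=0x8f blk=8 s=0: MISS | VC []
  [1] addr=0x8b blk=8 s=0: L1-HIT | VC []
  [2] addr=0x49 blk=4 s=0: MISS | VC [8]
  [3] addr=0x4e blk=4 s=0: L1-HIT | VC [8]
  [4] addr=0x47 blk=4 s=0: L1-HIT | VC [8]
  [5] addr=0x4d blk=4 s=0: L1-HIT | VC [8]
  [6] addr=0x86 blk=8 s=0: VC-HIT | VC [4]
  [7] addr=0x86 blk=8 s=0: L1-HIT | VC [4]
  [8] addr=0x83 blk=8 s=0: L1-HIT | VC [4]
  [9] addr=0x24 blk=2 s=0: MISS | VC [4, 8]
  [10] addr=0x49 blk=4 s=0: VC-HIT | VC [2, 8]
  [11] addr=0x24 blk=2 s=0: VC-HIT | VC [4, 8]

OUTCOME = L1-HIT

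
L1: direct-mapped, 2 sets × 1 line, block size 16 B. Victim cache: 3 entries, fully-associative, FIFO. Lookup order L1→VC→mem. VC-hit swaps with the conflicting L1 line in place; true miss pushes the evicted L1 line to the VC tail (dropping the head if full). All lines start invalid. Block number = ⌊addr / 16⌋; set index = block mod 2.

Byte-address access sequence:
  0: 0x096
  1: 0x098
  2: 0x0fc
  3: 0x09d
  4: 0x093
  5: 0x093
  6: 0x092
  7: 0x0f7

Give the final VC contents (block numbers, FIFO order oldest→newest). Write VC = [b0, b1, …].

#0 0x96→b9/s1 MISS; vc=[]
#1 0x98→b9/s1 L1-HIT; vc=[]
#2 0xfc→b15/s1 MISS; vc=[9]
#3 0x9d→b9/s1 VC-HIT; vc=[15]
#4 0x93→b9/s1 L1-HIT; vc=[15]
#5 0x93→b9/s1 L1-HIT; vc=[15]
#6 0x92→b9/s1 L1-HIT; vc=[15]
#7 0xf7→b15/s1 VC-HIT; vc=[9]

VC = [9]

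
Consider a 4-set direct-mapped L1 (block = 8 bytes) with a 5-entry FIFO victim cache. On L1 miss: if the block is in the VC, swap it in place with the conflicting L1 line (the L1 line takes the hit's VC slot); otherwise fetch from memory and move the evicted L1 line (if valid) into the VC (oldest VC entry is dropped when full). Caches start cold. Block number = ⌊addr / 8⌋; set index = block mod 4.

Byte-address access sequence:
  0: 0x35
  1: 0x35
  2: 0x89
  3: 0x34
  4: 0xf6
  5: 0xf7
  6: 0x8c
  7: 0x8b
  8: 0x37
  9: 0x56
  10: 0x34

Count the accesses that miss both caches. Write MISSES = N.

#0 0x35→b6/s2 MISS; vc=[]
#1 0x35→b6/s2 L1-HIT; vc=[]
#2 0x89→b17/s1 MISS; vc=[]
#3 0x34→b6/s2 L1-HIT; vc=[]
#4 0xf6→b30/s2 MISS; vc=[6]
#5 0xf7→b30/s2 L1-HIT; vc=[6]
#6 0x8c→b17/s1 L1-HIT; vc=[6]
#7 0x8b→b17/s1 L1-HIT; vc=[6]
#8 0x37→b6/s2 VC-HIT; vc=[30]
#9 0x56→b10/s2 MISS; vc=[30,6]
#10 0x34→b6/s2 VC-HIT; vc=[30,10]

MISSES = 4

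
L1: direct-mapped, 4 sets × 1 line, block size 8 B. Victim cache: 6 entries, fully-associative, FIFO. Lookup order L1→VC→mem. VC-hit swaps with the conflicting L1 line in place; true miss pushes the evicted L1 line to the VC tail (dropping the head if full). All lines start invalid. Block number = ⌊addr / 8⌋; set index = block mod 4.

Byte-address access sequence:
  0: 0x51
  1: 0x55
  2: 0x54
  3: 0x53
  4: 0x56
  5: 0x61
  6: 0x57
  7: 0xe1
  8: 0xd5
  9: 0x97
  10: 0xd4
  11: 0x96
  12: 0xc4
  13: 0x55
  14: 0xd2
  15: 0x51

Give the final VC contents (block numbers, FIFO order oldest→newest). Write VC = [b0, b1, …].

VC = [12, 18, 26, 28]

#0 0x51→b10/s2 MISS; vc=[]
#1 0x55→b10/s2 L1-HIT; vc=[]
#2 0x54→b10/s2 L1-HIT; vc=[]
#3 0x53→b10/s2 L1-HIT; vc=[]
#4 0x56→b10/s2 L1-HIT; vc=[]
#5 0x61→b12/s0 MISS; vc=[]
#6 0x57→b10/s2 L1-HIT; vc=[]
#7 0xe1→b28/s0 MISS; vc=[12]
#8 0xd5→b26/s2 MISS; vc=[12,10]
#9 0x97→b18/s2 MISS; vc=[12,10,26]
#10 0xd4→b26/s2 VC-HIT; vc=[12,10,18]
#11 0x96→b18/s2 VC-HIT; vc=[12,10,26]
#12 0xc4→b24/s0 MISS; vc=[12,10,26,28]
#13 0x55→b10/s2 VC-HIT; vc=[12,18,26,28]
#14 0xd2→b26/s2 VC-HIT; vc=[12,18,10,28]
#15 0x51→b10/s2 VC-HIT; vc=[12,18,26,28]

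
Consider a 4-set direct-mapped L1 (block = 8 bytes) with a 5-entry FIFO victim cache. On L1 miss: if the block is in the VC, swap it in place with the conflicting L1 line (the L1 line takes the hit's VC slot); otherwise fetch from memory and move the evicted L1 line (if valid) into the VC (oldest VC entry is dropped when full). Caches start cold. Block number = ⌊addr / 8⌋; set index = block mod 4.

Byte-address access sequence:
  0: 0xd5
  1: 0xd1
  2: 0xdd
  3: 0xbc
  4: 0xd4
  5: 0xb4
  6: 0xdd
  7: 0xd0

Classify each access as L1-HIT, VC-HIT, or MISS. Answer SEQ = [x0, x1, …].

#0 0xd5→b26/s2 MISS; vc=[]
#1 0xd1→b26/s2 L1-HIT; vc=[]
#2 0xdd→b27/s3 MISS; vc=[]
#3 0xbc→b23/s3 MISS; vc=[27]
#4 0xd4→b26/s2 L1-HIT; vc=[27]
#5 0xb4→b22/s2 MISS; vc=[27,26]
#6 0xdd→b27/s3 VC-HIT; vc=[23,26]
#7 0xd0→b26/s2 VC-HIT; vc=[23,22]

SEQ = [MISS, L1-HIT, MISS, MISS, L1-HIT, MISS, VC-HIT, VC-HIT]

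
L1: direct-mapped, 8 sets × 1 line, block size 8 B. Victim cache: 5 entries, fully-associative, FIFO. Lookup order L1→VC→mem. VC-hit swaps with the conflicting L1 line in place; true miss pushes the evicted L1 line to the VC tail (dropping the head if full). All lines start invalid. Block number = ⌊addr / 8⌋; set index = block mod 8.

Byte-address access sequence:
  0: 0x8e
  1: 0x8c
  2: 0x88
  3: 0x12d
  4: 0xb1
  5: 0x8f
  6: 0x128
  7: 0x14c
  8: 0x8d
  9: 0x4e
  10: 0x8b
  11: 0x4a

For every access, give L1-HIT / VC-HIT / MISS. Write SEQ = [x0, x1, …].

SEQ = [MISS, L1-HIT, L1-HIT, MISS, MISS, L1-HIT, L1-HIT, MISS, VC-HIT, MISS, VC-HIT, VC-HIT]

0: 0x8e (blk 17, set 1) → MISS  vc=[]
1: 0x8c (blk 17, set 1) → L1-HIT  vc=[]
2: 0x88 (blk 17, set 1) → L1-HIT  vc=[]
3: 0x12d (blk 37, set 5) → MISS  vc=[]
4: 0xb1 (blk 22, set 6) → MISS  vc=[]
5: 0x8f (blk 17, set 1) → L1-HIT  vc=[]
6: 0x128 (blk 37, set 5) → L1-HIT  vc=[]
7: 0x14c (blk 41, set 1) → MISS  vc=[17]
8: 0x8d (blk 17, set 1) → VC-HIT  vc=[41]
9: 0x4e (blk 9, set 1) → MISS  vc=[41, 17]
10: 0x8b (blk 17, set 1) → VC-HIT  vc=[41, 9]
11: 0x4a (blk 9, set 1) → VC-HIT  vc=[41, 17]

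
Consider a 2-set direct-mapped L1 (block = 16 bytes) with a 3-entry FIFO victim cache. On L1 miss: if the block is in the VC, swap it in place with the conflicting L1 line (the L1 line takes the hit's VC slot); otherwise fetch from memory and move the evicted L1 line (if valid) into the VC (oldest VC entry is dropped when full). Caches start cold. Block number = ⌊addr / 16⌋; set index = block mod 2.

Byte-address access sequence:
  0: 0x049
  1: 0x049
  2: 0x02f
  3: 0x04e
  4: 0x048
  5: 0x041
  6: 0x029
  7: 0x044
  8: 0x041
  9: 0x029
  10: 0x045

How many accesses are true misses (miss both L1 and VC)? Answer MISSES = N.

MISSES = 2

#0 0x49→b4/s0 MISS; vc=[]
#1 0x49→b4/s0 L1-HIT; vc=[]
#2 0x2f→b2/s0 MISS; vc=[4]
#3 0x4e→b4/s0 VC-HIT; vc=[2]
#4 0x48→b4/s0 L1-HIT; vc=[2]
#5 0x41→b4/s0 L1-HIT; vc=[2]
#6 0x29→b2/s0 VC-HIT; vc=[4]
#7 0x44→b4/s0 VC-HIT; vc=[2]
#8 0x41→b4/s0 L1-HIT; vc=[2]
#9 0x29→b2/s0 VC-HIT; vc=[4]
#10 0x45→b4/s0 VC-HIT; vc=[2]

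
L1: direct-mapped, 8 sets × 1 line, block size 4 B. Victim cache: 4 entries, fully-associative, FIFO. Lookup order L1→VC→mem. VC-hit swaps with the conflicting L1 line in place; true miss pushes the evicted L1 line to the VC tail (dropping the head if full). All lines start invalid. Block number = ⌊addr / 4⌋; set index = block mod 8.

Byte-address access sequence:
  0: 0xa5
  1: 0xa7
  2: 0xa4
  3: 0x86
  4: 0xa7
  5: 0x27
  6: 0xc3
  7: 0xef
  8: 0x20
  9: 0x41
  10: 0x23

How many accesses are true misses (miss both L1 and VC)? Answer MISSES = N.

MISSES = 7

#0 0xa5→b41/s1 MISS; vc=[]
#1 0xa7→b41/s1 L1-HIT; vc=[]
#2 0xa4→b41/s1 L1-HIT; vc=[]
#3 0x86→b33/s1 MISS; vc=[41]
#4 0xa7→b41/s1 VC-HIT; vc=[33]
#5 0x27→b9/s1 MISS; vc=[33,41]
#6 0xc3→b48/s0 MISS; vc=[33,41]
#7 0xef→b59/s3 MISS; vc=[33,41]
#8 0x20→b8/s0 MISS; vc=[33,41,48]
#9 0x41→b16/s0 MISS; vc=[33,41,48,8]
#10 0x23→b8/s0 VC-HIT; vc=[33,41,48,16]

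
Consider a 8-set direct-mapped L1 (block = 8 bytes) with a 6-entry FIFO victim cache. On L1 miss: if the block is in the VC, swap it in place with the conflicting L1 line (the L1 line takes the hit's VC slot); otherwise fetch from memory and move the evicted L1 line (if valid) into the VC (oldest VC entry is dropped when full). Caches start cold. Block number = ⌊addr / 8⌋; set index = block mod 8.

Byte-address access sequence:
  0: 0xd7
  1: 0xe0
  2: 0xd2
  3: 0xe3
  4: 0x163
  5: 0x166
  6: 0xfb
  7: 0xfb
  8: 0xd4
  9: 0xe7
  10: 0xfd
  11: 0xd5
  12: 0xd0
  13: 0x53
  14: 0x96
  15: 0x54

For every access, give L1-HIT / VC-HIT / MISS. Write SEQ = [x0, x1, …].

  [0] addr=0xd7 blk=26 s=2: MISS | VC []
  [1] addr=0xe0 blk=28 s=4: MISS | VC []
  [2] addr=0xd2 blk=26 s=2: L1-HIT | VC []
  [3] addr=0xe3 blk=28 s=4: L1-HIT | VC []
  [4] addr=0x163 blk=44 s=4: MISS | VC [28]
  [5] addr=0x166 blk=44 s=4: L1-HIT | VC [28]
  [6] addr=0xfb blk=31 s=7: MISS | VC [28]
  [7] addr=0xfb blk=31 s=7: L1-HIT | VC [28]
  [8] addr=0xd4 blk=26 s=2: L1-HIT | VC [28]
  [9] addr=0xe7 blk=28 s=4: VC-HIT | VC [44]
  [10] addr=0xfd blk=31 s=7: L1-HIT | VC [44]
  [11] addr=0xd5 blk=26 s=2: L1-HIT | VC [44]
  [12] addr=0xd0 blk=26 s=2: L1-HIT | VC [44]
  [13] addr=0x53 blk=10 s=2: MISS | VC [44, 26]
  [14] addr=0x96 blk=18 s=2: MISS | VC [44, 26, 10]
  [15] addr=0x54 blk=10 s=2: VC-HIT | VC [44, 26, 18]

SEQ = [MISS, MISS, L1-HIT, L1-HIT, MISS, L1-HIT, MISS, L1-HIT, L1-HIT, VC-HIT, L1-HIT, L1-HIT, L1-HIT, MISS, MISS, VC-HIT]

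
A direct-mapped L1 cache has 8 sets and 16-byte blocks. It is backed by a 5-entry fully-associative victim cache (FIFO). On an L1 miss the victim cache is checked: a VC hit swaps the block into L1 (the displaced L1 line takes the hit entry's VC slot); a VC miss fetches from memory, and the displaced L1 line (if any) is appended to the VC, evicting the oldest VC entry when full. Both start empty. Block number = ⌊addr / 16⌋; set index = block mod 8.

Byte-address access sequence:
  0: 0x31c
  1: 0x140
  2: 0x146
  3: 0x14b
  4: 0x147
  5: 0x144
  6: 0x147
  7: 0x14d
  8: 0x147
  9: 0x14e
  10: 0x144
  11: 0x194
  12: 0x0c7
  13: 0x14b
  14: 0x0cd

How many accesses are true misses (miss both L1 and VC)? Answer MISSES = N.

MISSES = 4

0: 0x31c (blk 49, set 1) → MISS  vc=[]
1: 0x140 (blk 20, set 4) → MISS  vc=[]
2: 0x146 (blk 20, set 4) → L1-HIT  vc=[]
3: 0x14b (blk 20, set 4) → L1-HIT  vc=[]
4: 0x147 (blk 20, set 4) → L1-HIT  vc=[]
5: 0x144 (blk 20, set 4) → L1-HIT  vc=[]
6: 0x147 (blk 20, set 4) → L1-HIT  vc=[]
7: 0x14d (blk 20, set 4) → L1-HIT  vc=[]
8: 0x147 (blk 20, set 4) → L1-HIT  vc=[]
9: 0x14e (blk 20, set 4) → L1-HIT  vc=[]
10: 0x144 (blk 20, set 4) → L1-HIT  vc=[]
11: 0x194 (blk 25, set 1) → MISS  vc=[49]
12: 0xc7 (blk 12, set 4) → MISS  vc=[49, 20]
13: 0x14b (blk 20, set 4) → VC-HIT  vc=[49, 12]
14: 0xcd (blk 12, set 4) → VC-HIT  vc=[49, 20]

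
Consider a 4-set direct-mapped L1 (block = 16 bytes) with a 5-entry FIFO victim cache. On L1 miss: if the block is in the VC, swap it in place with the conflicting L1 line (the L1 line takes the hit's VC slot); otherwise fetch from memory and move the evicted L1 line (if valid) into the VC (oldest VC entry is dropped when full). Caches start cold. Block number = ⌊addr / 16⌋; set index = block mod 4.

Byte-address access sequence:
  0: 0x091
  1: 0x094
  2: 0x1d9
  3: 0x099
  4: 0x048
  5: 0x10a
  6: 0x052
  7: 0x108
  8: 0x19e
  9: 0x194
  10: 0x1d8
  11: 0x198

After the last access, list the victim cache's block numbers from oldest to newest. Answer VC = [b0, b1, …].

0: 0x91 (blk 9, set 1) → MISS  vc=[]
1: 0x94 (blk 9, set 1) → L1-HIT  vc=[]
2: 0x1d9 (blk 29, set 1) → MISS  vc=[9]
3: 0x99 (blk 9, set 1) → VC-HIT  vc=[29]
4: 0x48 (blk 4, set 0) → MISS  vc=[29]
5: 0x10a (blk 16, set 0) → MISS  vc=[29, 4]
6: 0x52 (blk 5, set 1) → MISS  vc=[29, 4, 9]
7: 0x108 (blk 16, set 0) → L1-HIT  vc=[29, 4, 9]
8: 0x19e (blk 25, set 1) → MISS  vc=[29, 4, 9, 5]
9: 0x194 (blk 25, set 1) → L1-HIT  vc=[29, 4, 9, 5]
10: 0x1d8 (blk 29, set 1) → VC-HIT  vc=[25, 4, 9, 5]
11: 0x198 (blk 25, set 1) → VC-HIT  vc=[29, 4, 9, 5]

VC = [29, 4, 9, 5]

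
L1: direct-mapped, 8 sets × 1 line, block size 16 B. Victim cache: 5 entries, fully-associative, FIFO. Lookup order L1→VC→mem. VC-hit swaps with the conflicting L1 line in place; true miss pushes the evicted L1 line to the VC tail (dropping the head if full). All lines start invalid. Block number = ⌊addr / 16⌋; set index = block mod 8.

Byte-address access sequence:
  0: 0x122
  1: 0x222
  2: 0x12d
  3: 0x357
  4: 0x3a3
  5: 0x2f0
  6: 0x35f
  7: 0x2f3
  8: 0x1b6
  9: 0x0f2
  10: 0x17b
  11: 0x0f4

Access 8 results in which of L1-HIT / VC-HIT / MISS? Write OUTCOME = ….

OUTCOME = MISS

0: 0x122 (blk 18, set 2) → MISS  vc=[]
1: 0x222 (blk 34, set 2) → MISS  vc=[18]
2: 0x12d (blk 18, set 2) → VC-HIT  vc=[34]
3: 0x357 (blk 53, set 5) → MISS  vc=[34]
4: 0x3a3 (blk 58, set 2) → MISS  vc=[34, 18]
5: 0x2f0 (blk 47, set 7) → MISS  vc=[34, 18]
6: 0x35f (blk 53, set 5) → L1-HIT  vc=[34, 18]
7: 0x2f3 (blk 47, set 7) → L1-HIT  vc=[34, 18]
8: 0x1b6 (blk 27, set 3) → MISS  vc=[34, 18]
9: 0xf2 (blk 15, set 7) → MISS  vc=[34, 18, 47]
10: 0x17b (blk 23, set 7) → MISS  vc=[34, 18, 47, 15]
11: 0xf4 (blk 15, set 7) → VC-HIT  vc=[34, 18, 47, 23]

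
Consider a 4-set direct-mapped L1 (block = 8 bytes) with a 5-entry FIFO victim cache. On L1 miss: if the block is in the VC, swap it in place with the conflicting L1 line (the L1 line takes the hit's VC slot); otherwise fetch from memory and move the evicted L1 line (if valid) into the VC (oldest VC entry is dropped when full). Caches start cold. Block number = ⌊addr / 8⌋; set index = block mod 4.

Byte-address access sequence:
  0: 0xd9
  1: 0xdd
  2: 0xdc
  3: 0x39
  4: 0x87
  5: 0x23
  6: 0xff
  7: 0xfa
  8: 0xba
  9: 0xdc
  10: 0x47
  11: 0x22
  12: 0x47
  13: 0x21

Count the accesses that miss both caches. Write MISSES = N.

MISSES = 7

#0 0xd9→b27/s3 MISS; vc=[]
#1 0xdd→b27/s3 L1-HIT; vc=[]
#2 0xdc→b27/s3 L1-HIT; vc=[]
#3 0x39→b7/s3 MISS; vc=[27]
#4 0x87→b16/s0 MISS; vc=[27]
#5 0x23→b4/s0 MISS; vc=[27,16]
#6 0xff→b31/s3 MISS; vc=[27,16,7]
#7 0xfa→b31/s3 L1-HIT; vc=[27,16,7]
#8 0xba→b23/s3 MISS; vc=[27,16,7,31]
#9 0xdc→b27/s3 VC-HIT; vc=[23,16,7,31]
#10 0x47→b8/s0 MISS; vc=[23,16,7,31,4]
#11 0x22→b4/s0 VC-HIT; vc=[23,16,7,31,8]
#12 0x47→b8/s0 VC-HIT; vc=[23,16,7,31,4]
#13 0x21→b4/s0 VC-HIT; vc=[23,16,7,31,8]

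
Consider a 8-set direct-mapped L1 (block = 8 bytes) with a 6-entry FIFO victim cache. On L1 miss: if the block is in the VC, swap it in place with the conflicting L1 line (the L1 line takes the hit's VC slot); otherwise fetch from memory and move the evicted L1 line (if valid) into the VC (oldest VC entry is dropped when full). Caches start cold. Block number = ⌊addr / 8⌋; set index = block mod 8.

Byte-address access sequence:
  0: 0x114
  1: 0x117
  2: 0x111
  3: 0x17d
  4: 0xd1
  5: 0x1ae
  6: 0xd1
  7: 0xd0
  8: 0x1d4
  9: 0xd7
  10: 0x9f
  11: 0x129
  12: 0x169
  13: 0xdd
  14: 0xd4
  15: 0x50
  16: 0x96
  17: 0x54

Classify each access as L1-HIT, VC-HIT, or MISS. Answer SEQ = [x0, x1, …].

SEQ = [MISS, L1-HIT, L1-HIT, MISS, MISS, MISS, L1-HIT, L1-HIT, MISS, VC-HIT, MISS, MISS, MISS, MISS, L1-HIT, MISS, MISS, VC-HIT]

  [0] addr=0x114 blk=34 s=2: MISS | VC []
  [1] addr=0x117 blk=34 s=2: L1-HIT | VC []
  [2] addr=0x111 blk=34 s=2: L1-HIT | VC []
  [3] addr=0x17d blk=47 s=7: MISS | VC []
  [4] addr=0xd1 blk=26 s=2: MISS | VC [34]
  [5] addr=0x1ae blk=53 s=5: MISS | VC [34]
  [6] addr=0xd1 blk=26 s=2: L1-HIT | VC [34]
  [7] addr=0xd0 blk=26 s=2: L1-HIT | VC [34]
  [8] addr=0x1d4 blk=58 s=2: MISS | VC [34, 26]
  [9] addr=0xd7 blk=26 s=2: VC-HIT | VC [34, 58]
  [10] addr=0x9f blk=19 s=3: MISS | VC [34, 58]
  [11] addr=0x129 blk=37 s=5: MISS | VC [34, 58, 53]
  [12] addr=0x169 blk=45 s=5: MISS | VC [34, 58, 53, 37]
  [13] addr=0xdd blk=27 s=3: MISS | VC [34, 58, 53, 37, 19]
  [14] addr=0xd4 blk=26 s=2: L1-HIT | VC [34, 58, 53, 37, 19]
  [15] addr=0x50 blk=10 s=2: MISS | VC [34, 58, 53, 37, 19, 26]
  [16] addr=0x96 blk=18 s=2: MISS | VC [58, 53, 37, 19, 26, 10]
  [17] addr=0x54 blk=10 s=2: VC-HIT | VC [58, 53, 37, 19, 26, 18]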